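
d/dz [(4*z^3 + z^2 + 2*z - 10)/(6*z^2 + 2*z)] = (12*z^4 + 8*z^3 - 5*z^2 + 60*z + 10)/(2*z^2*(9*z^2 + 6*z + 1))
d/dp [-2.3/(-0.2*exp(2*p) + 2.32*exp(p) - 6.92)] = (5.336 - 0.92*exp(p))*exp(p)/(0.2*exp(2*p) - 2.32*exp(p) + 6.92)^2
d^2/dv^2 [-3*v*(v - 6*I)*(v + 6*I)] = -18*v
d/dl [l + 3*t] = 1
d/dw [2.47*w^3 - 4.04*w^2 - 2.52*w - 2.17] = 7.41*w^2 - 8.08*w - 2.52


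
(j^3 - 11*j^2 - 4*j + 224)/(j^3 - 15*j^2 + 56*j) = (j + 4)/j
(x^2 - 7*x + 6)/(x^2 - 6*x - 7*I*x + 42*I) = (x - 1)/(x - 7*I)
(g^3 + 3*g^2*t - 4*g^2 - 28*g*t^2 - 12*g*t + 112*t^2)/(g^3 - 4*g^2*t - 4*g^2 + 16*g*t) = (g + 7*t)/g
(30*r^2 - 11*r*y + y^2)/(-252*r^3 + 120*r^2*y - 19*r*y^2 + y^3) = (-5*r + y)/(42*r^2 - 13*r*y + y^2)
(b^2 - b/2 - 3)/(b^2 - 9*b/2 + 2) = (2*b^2 - b - 6)/(2*b^2 - 9*b + 4)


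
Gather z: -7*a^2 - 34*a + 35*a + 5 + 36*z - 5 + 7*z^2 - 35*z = -7*a^2 + a + 7*z^2 + z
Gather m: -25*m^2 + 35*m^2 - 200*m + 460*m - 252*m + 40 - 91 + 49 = 10*m^2 + 8*m - 2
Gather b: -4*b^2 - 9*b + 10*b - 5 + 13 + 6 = -4*b^2 + b + 14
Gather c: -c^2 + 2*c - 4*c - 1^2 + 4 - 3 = -c^2 - 2*c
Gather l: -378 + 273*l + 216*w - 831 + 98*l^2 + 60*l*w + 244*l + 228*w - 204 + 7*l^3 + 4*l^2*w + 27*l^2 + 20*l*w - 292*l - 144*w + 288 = 7*l^3 + l^2*(4*w + 125) + l*(80*w + 225) + 300*w - 1125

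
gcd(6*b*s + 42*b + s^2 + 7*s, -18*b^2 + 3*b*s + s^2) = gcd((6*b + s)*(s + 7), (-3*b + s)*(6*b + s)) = 6*b + s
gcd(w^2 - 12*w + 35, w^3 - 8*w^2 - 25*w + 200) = w - 5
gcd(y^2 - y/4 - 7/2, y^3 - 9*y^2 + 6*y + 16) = y - 2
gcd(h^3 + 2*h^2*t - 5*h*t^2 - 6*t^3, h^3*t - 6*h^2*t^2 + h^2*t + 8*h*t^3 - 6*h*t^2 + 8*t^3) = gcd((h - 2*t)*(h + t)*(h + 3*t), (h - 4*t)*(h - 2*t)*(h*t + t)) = -h + 2*t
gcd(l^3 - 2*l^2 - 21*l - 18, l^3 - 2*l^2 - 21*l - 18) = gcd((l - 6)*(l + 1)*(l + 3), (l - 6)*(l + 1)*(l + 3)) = l^3 - 2*l^2 - 21*l - 18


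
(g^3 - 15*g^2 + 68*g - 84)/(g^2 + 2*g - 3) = (g^3 - 15*g^2 + 68*g - 84)/(g^2 + 2*g - 3)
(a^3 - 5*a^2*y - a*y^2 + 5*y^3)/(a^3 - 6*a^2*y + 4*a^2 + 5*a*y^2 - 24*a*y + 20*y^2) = (a + y)/(a + 4)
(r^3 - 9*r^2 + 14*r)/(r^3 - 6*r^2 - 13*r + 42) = r/(r + 3)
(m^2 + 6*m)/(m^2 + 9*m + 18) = m/(m + 3)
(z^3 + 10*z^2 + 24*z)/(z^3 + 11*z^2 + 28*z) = (z + 6)/(z + 7)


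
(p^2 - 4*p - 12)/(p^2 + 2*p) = (p - 6)/p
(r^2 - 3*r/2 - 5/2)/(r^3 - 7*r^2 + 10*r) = (2*r^2 - 3*r - 5)/(2*r*(r^2 - 7*r + 10))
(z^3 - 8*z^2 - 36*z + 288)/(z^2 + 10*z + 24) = (z^2 - 14*z + 48)/(z + 4)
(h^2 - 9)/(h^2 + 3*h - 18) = (h + 3)/(h + 6)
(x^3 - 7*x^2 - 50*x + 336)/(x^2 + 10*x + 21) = (x^2 - 14*x + 48)/(x + 3)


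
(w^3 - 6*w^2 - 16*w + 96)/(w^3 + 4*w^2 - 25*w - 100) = (w^2 - 10*w + 24)/(w^2 - 25)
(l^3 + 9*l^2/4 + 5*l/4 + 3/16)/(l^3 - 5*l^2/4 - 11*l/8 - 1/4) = (l + 3/2)/(l - 2)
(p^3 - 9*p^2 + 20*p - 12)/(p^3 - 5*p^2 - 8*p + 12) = (p - 2)/(p + 2)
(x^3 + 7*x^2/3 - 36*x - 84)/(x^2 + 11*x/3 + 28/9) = 3*(x^2 - 36)/(3*x + 4)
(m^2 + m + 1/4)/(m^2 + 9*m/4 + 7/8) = 2*(2*m + 1)/(4*m + 7)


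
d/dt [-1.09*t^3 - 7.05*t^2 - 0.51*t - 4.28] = -3.27*t^2 - 14.1*t - 0.51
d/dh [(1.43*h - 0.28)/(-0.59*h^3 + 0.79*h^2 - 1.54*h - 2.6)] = (1.6874*h^3 - 1.6253*h^2 + 0.4424*h - 4.1492)/(0.3481*h^6 - 0.9322*h^5 + 2.4413*h^4 + 0.6348*h^3 - 1.7364*h^2 + 8.008*h + 6.76)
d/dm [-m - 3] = -1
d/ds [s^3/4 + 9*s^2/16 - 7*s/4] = 3*s^2/4 + 9*s/8 - 7/4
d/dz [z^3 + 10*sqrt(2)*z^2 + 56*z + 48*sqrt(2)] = 3*z^2 + 20*sqrt(2)*z + 56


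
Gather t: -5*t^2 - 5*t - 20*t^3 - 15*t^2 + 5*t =-20*t^3 - 20*t^2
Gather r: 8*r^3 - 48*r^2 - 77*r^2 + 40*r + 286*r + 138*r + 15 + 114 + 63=8*r^3 - 125*r^2 + 464*r + 192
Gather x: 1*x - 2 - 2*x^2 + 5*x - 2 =-2*x^2 + 6*x - 4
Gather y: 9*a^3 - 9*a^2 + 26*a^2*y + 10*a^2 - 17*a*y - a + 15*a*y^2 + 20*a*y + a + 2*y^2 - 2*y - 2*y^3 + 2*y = 9*a^3 + a^2 - 2*y^3 + y^2*(15*a + 2) + y*(26*a^2 + 3*a)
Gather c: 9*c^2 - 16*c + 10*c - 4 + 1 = 9*c^2 - 6*c - 3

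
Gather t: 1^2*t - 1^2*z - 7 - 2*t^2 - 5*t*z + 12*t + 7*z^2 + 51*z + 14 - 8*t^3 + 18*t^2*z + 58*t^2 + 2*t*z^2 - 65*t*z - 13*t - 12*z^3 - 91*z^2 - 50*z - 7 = -8*t^3 + t^2*(18*z + 56) + t*(2*z^2 - 70*z) - 12*z^3 - 84*z^2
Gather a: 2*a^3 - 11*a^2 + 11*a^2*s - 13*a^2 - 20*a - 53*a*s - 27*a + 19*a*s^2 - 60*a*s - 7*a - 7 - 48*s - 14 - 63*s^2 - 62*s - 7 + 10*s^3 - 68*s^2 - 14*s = 2*a^3 + a^2*(11*s - 24) + a*(19*s^2 - 113*s - 54) + 10*s^3 - 131*s^2 - 124*s - 28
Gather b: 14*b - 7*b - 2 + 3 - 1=7*b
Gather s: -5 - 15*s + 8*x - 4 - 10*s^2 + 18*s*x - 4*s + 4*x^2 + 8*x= -10*s^2 + s*(18*x - 19) + 4*x^2 + 16*x - 9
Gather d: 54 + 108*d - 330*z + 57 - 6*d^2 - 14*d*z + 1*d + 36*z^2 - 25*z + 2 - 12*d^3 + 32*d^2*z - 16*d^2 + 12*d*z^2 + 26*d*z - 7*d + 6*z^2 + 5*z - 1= -12*d^3 + d^2*(32*z - 22) + d*(12*z^2 + 12*z + 102) + 42*z^2 - 350*z + 112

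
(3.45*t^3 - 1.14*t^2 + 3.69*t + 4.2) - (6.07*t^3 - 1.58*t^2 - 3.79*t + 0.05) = -2.62*t^3 + 0.44*t^2 + 7.48*t + 4.15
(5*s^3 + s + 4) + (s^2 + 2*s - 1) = 5*s^3 + s^2 + 3*s + 3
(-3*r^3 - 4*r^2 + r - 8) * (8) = -24*r^3 - 32*r^2 + 8*r - 64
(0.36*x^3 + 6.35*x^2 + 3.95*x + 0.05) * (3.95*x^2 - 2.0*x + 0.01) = 1.422*x^5 + 24.3625*x^4 + 2.9061*x^3 - 7.639*x^2 - 0.0605*x + 0.0005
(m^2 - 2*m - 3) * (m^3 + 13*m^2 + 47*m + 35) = m^5 + 11*m^4 + 18*m^3 - 98*m^2 - 211*m - 105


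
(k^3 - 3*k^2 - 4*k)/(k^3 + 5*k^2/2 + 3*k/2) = 2*(k - 4)/(2*k + 3)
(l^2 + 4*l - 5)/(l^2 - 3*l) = (l^2 + 4*l - 5)/(l*(l - 3))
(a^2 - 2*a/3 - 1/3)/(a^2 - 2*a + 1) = (a + 1/3)/(a - 1)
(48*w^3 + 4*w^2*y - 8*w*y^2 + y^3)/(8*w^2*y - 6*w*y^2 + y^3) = (-12*w^2 - 4*w*y + y^2)/(y*(-2*w + y))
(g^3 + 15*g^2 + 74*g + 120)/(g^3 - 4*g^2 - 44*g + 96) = (g^2 + 9*g + 20)/(g^2 - 10*g + 16)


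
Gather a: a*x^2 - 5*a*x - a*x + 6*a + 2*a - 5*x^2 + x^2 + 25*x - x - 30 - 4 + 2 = a*(x^2 - 6*x + 8) - 4*x^2 + 24*x - 32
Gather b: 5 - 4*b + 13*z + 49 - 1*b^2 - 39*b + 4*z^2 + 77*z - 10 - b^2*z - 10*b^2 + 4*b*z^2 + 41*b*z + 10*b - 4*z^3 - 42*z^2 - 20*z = b^2*(-z - 11) + b*(4*z^2 + 41*z - 33) - 4*z^3 - 38*z^2 + 70*z + 44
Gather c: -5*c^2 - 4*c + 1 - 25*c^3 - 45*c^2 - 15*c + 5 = -25*c^3 - 50*c^2 - 19*c + 6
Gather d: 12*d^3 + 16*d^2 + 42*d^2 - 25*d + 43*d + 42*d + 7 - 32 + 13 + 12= 12*d^3 + 58*d^2 + 60*d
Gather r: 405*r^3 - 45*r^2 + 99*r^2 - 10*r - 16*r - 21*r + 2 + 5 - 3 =405*r^3 + 54*r^2 - 47*r + 4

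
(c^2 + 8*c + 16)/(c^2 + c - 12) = (c + 4)/(c - 3)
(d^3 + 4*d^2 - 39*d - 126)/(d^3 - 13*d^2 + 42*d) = (d^2 + 10*d + 21)/(d*(d - 7))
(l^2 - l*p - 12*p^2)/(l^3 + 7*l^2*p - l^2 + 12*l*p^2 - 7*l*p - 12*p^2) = (l - 4*p)/(l^2 + 4*l*p - l - 4*p)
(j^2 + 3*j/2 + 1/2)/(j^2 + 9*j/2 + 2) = (j + 1)/(j + 4)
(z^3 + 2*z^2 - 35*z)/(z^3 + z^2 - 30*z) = (z + 7)/(z + 6)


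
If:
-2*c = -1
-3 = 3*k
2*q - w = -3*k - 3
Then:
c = 1/2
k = -1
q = w/2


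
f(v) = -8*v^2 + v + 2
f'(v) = 1 - 16*v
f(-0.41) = 0.25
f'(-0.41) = 7.56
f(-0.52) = -0.68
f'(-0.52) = 9.32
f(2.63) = -50.71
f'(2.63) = -41.08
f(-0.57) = -1.17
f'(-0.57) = 10.12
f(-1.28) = -12.39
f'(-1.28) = 21.48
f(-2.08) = -34.69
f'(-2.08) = 34.28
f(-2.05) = -33.67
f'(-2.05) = 33.80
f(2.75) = -55.75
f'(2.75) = -43.00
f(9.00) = -637.00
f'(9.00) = -143.00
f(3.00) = -67.00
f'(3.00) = -47.00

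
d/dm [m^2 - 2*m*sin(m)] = -2*m*cos(m) + 2*m - 2*sin(m)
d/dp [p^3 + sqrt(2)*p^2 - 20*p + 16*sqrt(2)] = 3*p^2 + 2*sqrt(2)*p - 20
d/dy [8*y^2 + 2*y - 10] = 16*y + 2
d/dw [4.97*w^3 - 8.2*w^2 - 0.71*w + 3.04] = 14.91*w^2 - 16.4*w - 0.71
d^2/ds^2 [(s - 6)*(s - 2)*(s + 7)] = 6*s - 2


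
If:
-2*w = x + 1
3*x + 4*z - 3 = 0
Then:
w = 2*z/3 - 1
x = 1 - 4*z/3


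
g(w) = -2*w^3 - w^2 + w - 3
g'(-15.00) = -1319.00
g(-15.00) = 6507.00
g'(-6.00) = -203.00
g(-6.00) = 387.00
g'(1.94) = -25.46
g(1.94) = -19.43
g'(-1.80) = -14.84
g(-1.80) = 3.62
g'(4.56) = -132.88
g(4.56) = -208.87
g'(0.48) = -1.34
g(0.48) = -2.97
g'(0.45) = -1.12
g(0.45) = -2.93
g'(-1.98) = -18.56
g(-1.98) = 6.62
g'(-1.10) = -4.06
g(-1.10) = -2.65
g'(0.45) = -1.12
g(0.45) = -2.93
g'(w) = -6*w^2 - 2*w + 1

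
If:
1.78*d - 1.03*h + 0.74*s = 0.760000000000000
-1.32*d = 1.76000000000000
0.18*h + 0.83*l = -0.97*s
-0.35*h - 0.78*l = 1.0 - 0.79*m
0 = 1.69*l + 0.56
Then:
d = -1.33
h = -2.50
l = -0.33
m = -0.17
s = 0.75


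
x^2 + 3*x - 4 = (x - 1)*(x + 4)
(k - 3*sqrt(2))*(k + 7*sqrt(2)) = k^2 + 4*sqrt(2)*k - 42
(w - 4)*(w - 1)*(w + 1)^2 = w^4 - 3*w^3 - 5*w^2 + 3*w + 4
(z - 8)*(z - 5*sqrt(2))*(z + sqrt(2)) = z^3 - 8*z^2 - 4*sqrt(2)*z^2 - 10*z + 32*sqrt(2)*z + 80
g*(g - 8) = g^2 - 8*g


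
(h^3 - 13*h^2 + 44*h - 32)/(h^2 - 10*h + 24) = (h^2 - 9*h + 8)/(h - 6)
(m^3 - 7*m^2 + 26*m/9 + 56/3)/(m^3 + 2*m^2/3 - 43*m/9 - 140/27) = 3*(m - 6)/(3*m + 5)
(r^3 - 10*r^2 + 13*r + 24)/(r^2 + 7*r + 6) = (r^2 - 11*r + 24)/(r + 6)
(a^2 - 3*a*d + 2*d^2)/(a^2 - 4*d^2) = (a - d)/(a + 2*d)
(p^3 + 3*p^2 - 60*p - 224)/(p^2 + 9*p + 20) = (p^2 - p - 56)/(p + 5)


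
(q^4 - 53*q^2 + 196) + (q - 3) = q^4 - 53*q^2 + q + 193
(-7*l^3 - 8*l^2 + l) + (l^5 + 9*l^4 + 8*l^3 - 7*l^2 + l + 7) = l^5 + 9*l^4 + l^3 - 15*l^2 + 2*l + 7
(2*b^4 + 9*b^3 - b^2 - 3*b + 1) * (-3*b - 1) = -6*b^5 - 29*b^4 - 6*b^3 + 10*b^2 - 1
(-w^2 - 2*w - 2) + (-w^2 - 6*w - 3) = -2*w^2 - 8*w - 5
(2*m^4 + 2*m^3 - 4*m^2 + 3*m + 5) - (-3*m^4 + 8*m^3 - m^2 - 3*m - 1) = 5*m^4 - 6*m^3 - 3*m^2 + 6*m + 6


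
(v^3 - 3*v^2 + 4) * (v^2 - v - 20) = v^5 - 4*v^4 - 17*v^3 + 64*v^2 - 4*v - 80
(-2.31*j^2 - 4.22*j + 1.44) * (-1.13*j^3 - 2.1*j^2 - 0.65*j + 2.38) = 2.6103*j^5 + 9.6196*j^4 + 8.7363*j^3 - 5.7788*j^2 - 10.9796*j + 3.4272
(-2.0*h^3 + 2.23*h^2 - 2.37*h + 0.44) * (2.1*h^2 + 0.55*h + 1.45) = -4.2*h^5 + 3.583*h^4 - 6.6505*h^3 + 2.854*h^2 - 3.1945*h + 0.638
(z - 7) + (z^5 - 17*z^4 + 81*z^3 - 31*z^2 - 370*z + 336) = z^5 - 17*z^4 + 81*z^3 - 31*z^2 - 369*z + 329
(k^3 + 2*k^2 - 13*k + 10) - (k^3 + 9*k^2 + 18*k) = -7*k^2 - 31*k + 10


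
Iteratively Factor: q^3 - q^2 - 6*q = (q + 2)*(q^2 - 3*q) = (q - 3)*(q + 2)*(q)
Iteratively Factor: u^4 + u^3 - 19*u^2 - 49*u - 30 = (u + 3)*(u^3 - 2*u^2 - 13*u - 10) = (u - 5)*(u + 3)*(u^2 + 3*u + 2) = (u - 5)*(u + 1)*(u + 3)*(u + 2)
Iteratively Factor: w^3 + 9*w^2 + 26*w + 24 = (w + 4)*(w^2 + 5*w + 6) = (w + 2)*(w + 4)*(w + 3)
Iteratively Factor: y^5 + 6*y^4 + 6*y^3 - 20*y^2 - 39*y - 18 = (y + 1)*(y^4 + 5*y^3 + y^2 - 21*y - 18) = (y - 2)*(y + 1)*(y^3 + 7*y^2 + 15*y + 9) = (y - 2)*(y + 1)^2*(y^2 + 6*y + 9) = (y - 2)*(y + 1)^2*(y + 3)*(y + 3)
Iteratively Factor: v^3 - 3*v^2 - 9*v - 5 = (v - 5)*(v^2 + 2*v + 1) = (v - 5)*(v + 1)*(v + 1)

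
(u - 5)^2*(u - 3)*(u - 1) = u^4 - 14*u^3 + 68*u^2 - 130*u + 75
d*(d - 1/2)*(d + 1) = d^3 + d^2/2 - d/2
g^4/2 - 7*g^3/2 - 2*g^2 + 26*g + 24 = (g/2 + 1)*(g - 6)*(g - 4)*(g + 1)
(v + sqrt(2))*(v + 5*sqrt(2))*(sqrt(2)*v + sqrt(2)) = sqrt(2)*v^3 + sqrt(2)*v^2 + 12*v^2 + 12*v + 10*sqrt(2)*v + 10*sqrt(2)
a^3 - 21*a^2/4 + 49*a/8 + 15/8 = (a - 3)*(a - 5/2)*(a + 1/4)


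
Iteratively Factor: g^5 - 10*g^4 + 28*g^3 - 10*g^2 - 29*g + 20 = (g + 1)*(g^4 - 11*g^3 + 39*g^2 - 49*g + 20) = (g - 1)*(g + 1)*(g^3 - 10*g^2 + 29*g - 20) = (g - 5)*(g - 1)*(g + 1)*(g^2 - 5*g + 4) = (g - 5)*(g - 1)^2*(g + 1)*(g - 4)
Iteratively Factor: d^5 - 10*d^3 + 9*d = (d)*(d^4 - 10*d^2 + 9) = d*(d - 1)*(d^3 + d^2 - 9*d - 9) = d*(d - 1)*(d + 1)*(d^2 - 9) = d*(d - 3)*(d - 1)*(d + 1)*(d + 3)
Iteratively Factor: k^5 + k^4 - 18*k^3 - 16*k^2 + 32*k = (k + 2)*(k^4 - k^3 - 16*k^2 + 16*k) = (k - 1)*(k + 2)*(k^3 - 16*k) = (k - 1)*(k + 2)*(k + 4)*(k^2 - 4*k) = k*(k - 1)*(k + 2)*(k + 4)*(k - 4)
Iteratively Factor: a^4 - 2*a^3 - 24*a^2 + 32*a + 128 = (a - 4)*(a^3 + 2*a^2 - 16*a - 32) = (a - 4)*(a + 4)*(a^2 - 2*a - 8) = (a - 4)*(a + 2)*(a + 4)*(a - 4)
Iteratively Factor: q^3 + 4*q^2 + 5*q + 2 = (q + 1)*(q^2 + 3*q + 2) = (q + 1)*(q + 2)*(q + 1)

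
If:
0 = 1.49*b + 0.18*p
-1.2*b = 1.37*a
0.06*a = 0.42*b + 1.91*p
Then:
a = 0.00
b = 0.00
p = 0.00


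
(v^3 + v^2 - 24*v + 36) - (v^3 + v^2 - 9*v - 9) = 45 - 15*v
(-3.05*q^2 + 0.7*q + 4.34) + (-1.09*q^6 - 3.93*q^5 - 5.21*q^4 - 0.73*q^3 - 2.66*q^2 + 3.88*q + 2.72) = -1.09*q^6 - 3.93*q^5 - 5.21*q^4 - 0.73*q^3 - 5.71*q^2 + 4.58*q + 7.06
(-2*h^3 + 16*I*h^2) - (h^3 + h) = -3*h^3 + 16*I*h^2 - h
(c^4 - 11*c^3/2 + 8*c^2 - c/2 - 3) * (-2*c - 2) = -2*c^5 + 9*c^4 - 5*c^3 - 15*c^2 + 7*c + 6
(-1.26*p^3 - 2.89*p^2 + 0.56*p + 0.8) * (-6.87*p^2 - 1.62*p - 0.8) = 8.6562*p^5 + 21.8955*p^4 + 1.8426*p^3 - 4.0912*p^2 - 1.744*p - 0.64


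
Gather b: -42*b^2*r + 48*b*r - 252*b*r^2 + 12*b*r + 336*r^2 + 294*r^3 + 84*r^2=-42*b^2*r + b*(-252*r^2 + 60*r) + 294*r^3 + 420*r^2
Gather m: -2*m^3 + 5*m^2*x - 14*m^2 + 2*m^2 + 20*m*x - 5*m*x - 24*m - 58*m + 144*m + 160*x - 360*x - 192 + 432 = -2*m^3 + m^2*(5*x - 12) + m*(15*x + 62) - 200*x + 240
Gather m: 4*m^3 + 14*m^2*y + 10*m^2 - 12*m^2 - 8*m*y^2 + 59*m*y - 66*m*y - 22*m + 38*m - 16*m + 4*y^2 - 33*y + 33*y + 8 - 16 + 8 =4*m^3 + m^2*(14*y - 2) + m*(-8*y^2 - 7*y) + 4*y^2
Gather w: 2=2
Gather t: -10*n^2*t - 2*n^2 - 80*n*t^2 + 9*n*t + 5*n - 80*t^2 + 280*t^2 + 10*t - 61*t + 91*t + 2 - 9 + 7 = -2*n^2 + 5*n + t^2*(200 - 80*n) + t*(-10*n^2 + 9*n + 40)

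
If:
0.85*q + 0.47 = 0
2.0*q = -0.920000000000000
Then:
No Solution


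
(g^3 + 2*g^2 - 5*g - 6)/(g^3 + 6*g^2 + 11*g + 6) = (g - 2)/(g + 2)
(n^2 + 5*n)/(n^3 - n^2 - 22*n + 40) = n/(n^2 - 6*n + 8)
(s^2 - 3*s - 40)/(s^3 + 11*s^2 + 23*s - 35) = (s - 8)/(s^2 + 6*s - 7)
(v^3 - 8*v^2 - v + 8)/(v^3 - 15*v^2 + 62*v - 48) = (v + 1)/(v - 6)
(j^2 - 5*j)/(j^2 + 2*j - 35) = j/(j + 7)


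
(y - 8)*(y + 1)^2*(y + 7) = y^4 + y^3 - 57*y^2 - 113*y - 56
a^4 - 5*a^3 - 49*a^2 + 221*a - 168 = (a - 8)*(a - 3)*(a - 1)*(a + 7)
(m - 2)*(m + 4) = m^2 + 2*m - 8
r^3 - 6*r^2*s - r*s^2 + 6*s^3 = (r - 6*s)*(r - s)*(r + s)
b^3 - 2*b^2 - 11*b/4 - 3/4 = (b - 3)*(b + 1/2)^2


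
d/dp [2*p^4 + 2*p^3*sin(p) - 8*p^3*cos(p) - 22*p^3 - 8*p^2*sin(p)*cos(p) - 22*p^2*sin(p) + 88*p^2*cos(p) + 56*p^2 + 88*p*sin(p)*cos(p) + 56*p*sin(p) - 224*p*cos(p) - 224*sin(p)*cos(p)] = 8*p^3*sin(p) + 2*p^3*cos(p) + 8*p^3 - 82*p^2*sin(p) - 46*p^2*cos(p) - 8*p^2*cos(2*p) - 66*p^2 + 180*p*sin(p) - 8*p*sin(2*p) + 232*p*cos(p) + 88*p*cos(2*p) + 112*p + 56*sin(p) + 44*sin(2*p) - 224*cos(p) - 224*cos(2*p)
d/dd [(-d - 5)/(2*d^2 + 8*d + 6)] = (-d^2 - 4*d + 2*(d + 2)*(d + 5) - 3)/(2*(d^2 + 4*d + 3)^2)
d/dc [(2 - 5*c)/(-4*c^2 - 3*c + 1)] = (-20*c^2 + 16*c + 1)/(16*c^4 + 24*c^3 + c^2 - 6*c + 1)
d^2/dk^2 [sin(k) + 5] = -sin(k)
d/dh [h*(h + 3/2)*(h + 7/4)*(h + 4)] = 4*h^3 + 87*h^2/4 + 125*h/4 + 21/2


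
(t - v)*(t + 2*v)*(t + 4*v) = t^3 + 5*t^2*v + 2*t*v^2 - 8*v^3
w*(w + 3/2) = w^2 + 3*w/2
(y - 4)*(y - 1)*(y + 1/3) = y^3 - 14*y^2/3 + 7*y/3 + 4/3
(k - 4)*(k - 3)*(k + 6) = k^3 - k^2 - 30*k + 72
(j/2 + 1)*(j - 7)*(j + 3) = j^3/2 - j^2 - 29*j/2 - 21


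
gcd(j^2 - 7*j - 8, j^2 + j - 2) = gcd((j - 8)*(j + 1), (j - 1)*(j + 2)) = 1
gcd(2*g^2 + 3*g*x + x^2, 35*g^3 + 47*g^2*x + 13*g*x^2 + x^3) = g + x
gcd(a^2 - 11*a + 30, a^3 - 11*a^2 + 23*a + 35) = a - 5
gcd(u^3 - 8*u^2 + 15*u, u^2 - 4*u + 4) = 1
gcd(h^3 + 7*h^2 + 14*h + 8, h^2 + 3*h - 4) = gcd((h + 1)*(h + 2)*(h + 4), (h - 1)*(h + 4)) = h + 4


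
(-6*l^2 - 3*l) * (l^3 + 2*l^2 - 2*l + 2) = -6*l^5 - 15*l^4 + 6*l^3 - 6*l^2 - 6*l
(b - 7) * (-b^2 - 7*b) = -b^3 + 49*b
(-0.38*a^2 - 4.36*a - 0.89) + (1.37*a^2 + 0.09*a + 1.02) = 0.99*a^2 - 4.27*a + 0.13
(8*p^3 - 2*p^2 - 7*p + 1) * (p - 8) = 8*p^4 - 66*p^3 + 9*p^2 + 57*p - 8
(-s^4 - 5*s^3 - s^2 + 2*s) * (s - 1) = -s^5 - 4*s^4 + 4*s^3 + 3*s^2 - 2*s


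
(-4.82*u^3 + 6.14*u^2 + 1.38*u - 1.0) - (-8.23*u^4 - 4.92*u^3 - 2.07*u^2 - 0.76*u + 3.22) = 8.23*u^4 + 0.0999999999999996*u^3 + 8.21*u^2 + 2.14*u - 4.22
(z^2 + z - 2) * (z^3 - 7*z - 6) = z^5 + z^4 - 9*z^3 - 13*z^2 + 8*z + 12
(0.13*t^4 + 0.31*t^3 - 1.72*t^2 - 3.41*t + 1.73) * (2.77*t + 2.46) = 0.3601*t^5 + 1.1785*t^4 - 4.0018*t^3 - 13.6769*t^2 - 3.5965*t + 4.2558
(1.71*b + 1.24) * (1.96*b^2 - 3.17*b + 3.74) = 3.3516*b^3 - 2.9903*b^2 + 2.4646*b + 4.6376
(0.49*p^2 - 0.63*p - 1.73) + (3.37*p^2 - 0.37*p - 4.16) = 3.86*p^2 - 1.0*p - 5.89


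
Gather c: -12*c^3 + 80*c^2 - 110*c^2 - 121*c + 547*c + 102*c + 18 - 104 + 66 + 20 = -12*c^3 - 30*c^2 + 528*c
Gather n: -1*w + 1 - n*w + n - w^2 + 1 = n*(1 - w) - w^2 - w + 2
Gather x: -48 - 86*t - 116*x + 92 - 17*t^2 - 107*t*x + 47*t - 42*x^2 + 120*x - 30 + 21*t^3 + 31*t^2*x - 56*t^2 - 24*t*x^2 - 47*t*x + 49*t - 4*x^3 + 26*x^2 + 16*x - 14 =21*t^3 - 73*t^2 + 10*t - 4*x^3 + x^2*(-24*t - 16) + x*(31*t^2 - 154*t + 20)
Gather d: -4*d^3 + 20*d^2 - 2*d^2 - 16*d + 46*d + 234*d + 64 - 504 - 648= -4*d^3 + 18*d^2 + 264*d - 1088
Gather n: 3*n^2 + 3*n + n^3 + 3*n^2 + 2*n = n^3 + 6*n^2 + 5*n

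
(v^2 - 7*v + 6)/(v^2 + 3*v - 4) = (v - 6)/(v + 4)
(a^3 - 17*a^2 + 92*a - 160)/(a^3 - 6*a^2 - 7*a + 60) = (a - 8)/(a + 3)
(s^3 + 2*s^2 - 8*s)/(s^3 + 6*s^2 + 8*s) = (s - 2)/(s + 2)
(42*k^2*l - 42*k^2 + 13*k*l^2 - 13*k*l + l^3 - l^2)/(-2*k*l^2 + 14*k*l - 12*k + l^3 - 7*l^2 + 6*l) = (-42*k^2 - 13*k*l - l^2)/(2*k*l - 12*k - l^2 + 6*l)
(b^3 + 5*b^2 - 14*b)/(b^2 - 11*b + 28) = b*(b^2 + 5*b - 14)/(b^2 - 11*b + 28)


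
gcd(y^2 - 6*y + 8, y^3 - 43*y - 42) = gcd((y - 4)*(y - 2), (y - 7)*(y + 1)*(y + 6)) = 1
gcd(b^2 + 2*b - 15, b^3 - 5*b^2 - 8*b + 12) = 1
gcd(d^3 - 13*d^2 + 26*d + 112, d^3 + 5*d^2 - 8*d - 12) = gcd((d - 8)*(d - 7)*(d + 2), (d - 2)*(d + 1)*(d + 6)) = 1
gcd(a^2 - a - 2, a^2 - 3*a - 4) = a + 1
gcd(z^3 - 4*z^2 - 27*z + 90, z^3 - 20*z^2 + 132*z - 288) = z - 6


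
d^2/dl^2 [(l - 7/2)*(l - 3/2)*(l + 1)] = 6*l - 8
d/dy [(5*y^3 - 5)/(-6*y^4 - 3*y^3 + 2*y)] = 5*(6*y^6 - 20*y^3 - 9*y^2 + 2)/(y^2*(36*y^6 + 36*y^5 + 9*y^4 - 24*y^3 - 12*y^2 + 4))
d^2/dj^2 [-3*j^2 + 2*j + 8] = -6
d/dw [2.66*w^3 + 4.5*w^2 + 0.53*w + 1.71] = 7.98*w^2 + 9.0*w + 0.53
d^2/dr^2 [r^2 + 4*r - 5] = 2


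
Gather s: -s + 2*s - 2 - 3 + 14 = s + 9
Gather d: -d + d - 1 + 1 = 0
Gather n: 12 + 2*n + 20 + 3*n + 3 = 5*n + 35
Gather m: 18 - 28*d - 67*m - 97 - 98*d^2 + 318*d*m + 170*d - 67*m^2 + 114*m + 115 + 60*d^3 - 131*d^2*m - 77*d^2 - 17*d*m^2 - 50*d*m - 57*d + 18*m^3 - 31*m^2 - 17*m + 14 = 60*d^3 - 175*d^2 + 85*d + 18*m^3 + m^2*(-17*d - 98) + m*(-131*d^2 + 268*d + 30) + 50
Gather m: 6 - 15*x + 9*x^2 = 9*x^2 - 15*x + 6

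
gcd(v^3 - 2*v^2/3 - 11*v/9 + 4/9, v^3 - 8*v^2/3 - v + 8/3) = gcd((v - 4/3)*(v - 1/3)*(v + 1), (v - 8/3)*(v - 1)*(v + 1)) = v + 1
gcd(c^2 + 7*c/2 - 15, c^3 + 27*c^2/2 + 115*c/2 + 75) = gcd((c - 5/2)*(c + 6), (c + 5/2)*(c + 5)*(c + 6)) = c + 6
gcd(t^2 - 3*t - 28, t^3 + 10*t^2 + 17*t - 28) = t + 4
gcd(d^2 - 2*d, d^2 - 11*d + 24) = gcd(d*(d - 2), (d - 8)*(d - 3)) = 1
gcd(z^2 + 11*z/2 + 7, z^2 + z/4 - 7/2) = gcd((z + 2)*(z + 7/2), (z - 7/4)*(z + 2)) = z + 2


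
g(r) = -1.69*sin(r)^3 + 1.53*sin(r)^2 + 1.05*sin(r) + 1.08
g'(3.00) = -1.37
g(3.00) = 1.25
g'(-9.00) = 0.98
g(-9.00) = 1.03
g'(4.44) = 1.78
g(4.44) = 3.00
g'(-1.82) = 1.65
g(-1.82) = 3.04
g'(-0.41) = -0.89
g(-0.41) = 1.01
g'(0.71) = 0.68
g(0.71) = 1.95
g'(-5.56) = 0.64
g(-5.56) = 1.96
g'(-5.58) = 0.69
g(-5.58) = 1.94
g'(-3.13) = -1.01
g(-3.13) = 1.07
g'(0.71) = 0.68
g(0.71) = 1.95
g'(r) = -5.07*sin(r)^2*cos(r) + 3.06*sin(r)*cos(r) + 1.05*cos(r)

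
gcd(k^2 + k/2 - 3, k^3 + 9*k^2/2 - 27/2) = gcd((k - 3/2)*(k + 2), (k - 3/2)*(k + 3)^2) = k - 3/2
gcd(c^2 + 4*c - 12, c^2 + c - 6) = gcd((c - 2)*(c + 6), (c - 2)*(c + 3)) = c - 2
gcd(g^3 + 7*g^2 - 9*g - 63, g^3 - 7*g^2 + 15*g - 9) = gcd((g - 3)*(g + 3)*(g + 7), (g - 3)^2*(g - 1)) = g - 3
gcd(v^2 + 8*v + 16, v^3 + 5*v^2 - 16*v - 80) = v + 4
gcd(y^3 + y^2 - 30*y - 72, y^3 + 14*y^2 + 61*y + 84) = y^2 + 7*y + 12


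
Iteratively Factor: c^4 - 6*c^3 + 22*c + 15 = (c + 1)*(c^3 - 7*c^2 + 7*c + 15) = (c + 1)^2*(c^2 - 8*c + 15) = (c - 3)*(c + 1)^2*(c - 5)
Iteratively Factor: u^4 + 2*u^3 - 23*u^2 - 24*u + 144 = (u - 3)*(u^3 + 5*u^2 - 8*u - 48) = (u - 3)^2*(u^2 + 8*u + 16) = (u - 3)^2*(u + 4)*(u + 4)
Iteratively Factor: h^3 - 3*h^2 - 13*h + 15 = (h + 3)*(h^2 - 6*h + 5) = (h - 5)*(h + 3)*(h - 1)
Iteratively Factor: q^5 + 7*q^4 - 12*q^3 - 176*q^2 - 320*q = (q + 4)*(q^4 + 3*q^3 - 24*q^2 - 80*q) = (q + 4)^2*(q^3 - q^2 - 20*q) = (q + 4)^3*(q^2 - 5*q) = q*(q + 4)^3*(q - 5)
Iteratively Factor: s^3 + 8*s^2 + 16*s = (s + 4)*(s^2 + 4*s) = s*(s + 4)*(s + 4)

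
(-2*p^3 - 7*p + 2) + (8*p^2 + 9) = -2*p^3 + 8*p^2 - 7*p + 11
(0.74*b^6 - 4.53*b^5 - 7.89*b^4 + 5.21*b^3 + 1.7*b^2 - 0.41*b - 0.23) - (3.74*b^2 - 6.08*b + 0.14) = 0.74*b^6 - 4.53*b^5 - 7.89*b^4 + 5.21*b^3 - 2.04*b^2 + 5.67*b - 0.37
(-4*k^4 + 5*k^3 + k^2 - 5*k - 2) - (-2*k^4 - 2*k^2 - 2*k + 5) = -2*k^4 + 5*k^3 + 3*k^2 - 3*k - 7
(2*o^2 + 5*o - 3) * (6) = 12*o^2 + 30*o - 18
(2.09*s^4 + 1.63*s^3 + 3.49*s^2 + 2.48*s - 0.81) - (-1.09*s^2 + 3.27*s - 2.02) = 2.09*s^4 + 1.63*s^3 + 4.58*s^2 - 0.79*s + 1.21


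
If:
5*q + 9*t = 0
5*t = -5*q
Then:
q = 0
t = 0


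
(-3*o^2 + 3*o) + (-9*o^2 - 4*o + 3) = -12*o^2 - o + 3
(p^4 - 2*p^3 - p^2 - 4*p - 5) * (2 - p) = -p^5 + 4*p^4 - 3*p^3 + 2*p^2 - 3*p - 10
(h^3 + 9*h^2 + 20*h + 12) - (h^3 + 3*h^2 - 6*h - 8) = 6*h^2 + 26*h + 20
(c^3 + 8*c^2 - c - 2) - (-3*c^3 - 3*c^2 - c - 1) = 4*c^3 + 11*c^2 - 1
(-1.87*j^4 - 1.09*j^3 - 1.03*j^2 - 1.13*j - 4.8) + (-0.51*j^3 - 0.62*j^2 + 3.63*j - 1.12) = -1.87*j^4 - 1.6*j^3 - 1.65*j^2 + 2.5*j - 5.92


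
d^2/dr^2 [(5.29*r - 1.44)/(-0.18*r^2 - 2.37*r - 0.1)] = (-(0.36*r + 2.37)*(0.72*r + 4.74)*(5.29*r - 1.44) + (5.7132*r + 24.5562)*(0.18*r^2 + 2.37*r + 0.1))/(0.18*r^2 + 2.37*r + 0.1)^3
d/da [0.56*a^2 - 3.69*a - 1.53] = 1.12*a - 3.69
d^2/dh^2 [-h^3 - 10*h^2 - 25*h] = -6*h - 20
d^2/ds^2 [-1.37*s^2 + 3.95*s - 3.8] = -2.74000000000000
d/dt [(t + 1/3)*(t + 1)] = 2*t + 4/3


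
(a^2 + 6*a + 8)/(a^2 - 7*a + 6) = (a^2 + 6*a + 8)/(a^2 - 7*a + 6)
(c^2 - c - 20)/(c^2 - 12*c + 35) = (c + 4)/(c - 7)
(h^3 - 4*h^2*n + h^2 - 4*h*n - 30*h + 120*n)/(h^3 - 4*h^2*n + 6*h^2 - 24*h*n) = (h - 5)/h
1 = 1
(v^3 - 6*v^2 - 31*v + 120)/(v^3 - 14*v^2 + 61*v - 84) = (v^2 - 3*v - 40)/(v^2 - 11*v + 28)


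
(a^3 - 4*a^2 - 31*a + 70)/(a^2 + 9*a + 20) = (a^2 - 9*a + 14)/(a + 4)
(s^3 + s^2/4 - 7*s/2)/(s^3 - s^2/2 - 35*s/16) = 4*(s + 2)/(4*s + 5)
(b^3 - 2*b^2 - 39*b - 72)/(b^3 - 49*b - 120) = (b + 3)/(b + 5)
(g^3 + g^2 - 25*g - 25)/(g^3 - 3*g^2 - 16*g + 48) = (g^3 + g^2 - 25*g - 25)/(g^3 - 3*g^2 - 16*g + 48)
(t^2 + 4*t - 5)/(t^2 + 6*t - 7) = (t + 5)/(t + 7)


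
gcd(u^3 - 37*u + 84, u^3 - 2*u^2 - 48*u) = 1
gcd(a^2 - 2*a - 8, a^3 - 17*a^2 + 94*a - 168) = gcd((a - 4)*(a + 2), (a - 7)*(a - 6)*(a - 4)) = a - 4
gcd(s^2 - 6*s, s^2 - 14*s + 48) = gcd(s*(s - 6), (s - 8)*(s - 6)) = s - 6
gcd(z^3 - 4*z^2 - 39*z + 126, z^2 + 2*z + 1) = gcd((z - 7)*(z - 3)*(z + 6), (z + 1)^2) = 1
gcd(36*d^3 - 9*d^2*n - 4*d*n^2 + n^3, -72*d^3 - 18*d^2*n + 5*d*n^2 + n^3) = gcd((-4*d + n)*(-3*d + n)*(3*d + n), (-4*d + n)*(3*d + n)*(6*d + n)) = 12*d^2 + d*n - n^2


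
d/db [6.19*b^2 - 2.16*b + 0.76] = 12.38*b - 2.16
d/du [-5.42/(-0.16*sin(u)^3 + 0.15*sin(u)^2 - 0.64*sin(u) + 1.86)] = (-2.6016*sin(u)^2 + 1.626*sin(u) - 3.4688)*cos(u)/(0.16*sin(u)^3 - 0.15*sin(u)^2 + 0.64*sin(u) - 1.86)^2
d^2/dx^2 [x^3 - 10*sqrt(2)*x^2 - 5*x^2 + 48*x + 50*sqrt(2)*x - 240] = 6*x - 20*sqrt(2) - 10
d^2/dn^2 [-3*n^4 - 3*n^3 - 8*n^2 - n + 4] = -36*n^2 - 18*n - 16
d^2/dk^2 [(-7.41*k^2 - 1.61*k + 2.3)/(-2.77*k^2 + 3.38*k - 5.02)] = (-5.6843418860808e-14*k^4 + 163.46047*k^3 - 724.120104*k^2 - 5.12228399999998*k + 439.5182)/(21.253933*k^6 - 77.803206*k^5 + 210.490638*k^4 - 320.615984*k^3 + 381.466788*k^2 - 255.532056*k + 126.506008)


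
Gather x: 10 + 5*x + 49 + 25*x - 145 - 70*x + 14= -40*x - 72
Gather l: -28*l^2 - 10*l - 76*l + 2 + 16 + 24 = -28*l^2 - 86*l + 42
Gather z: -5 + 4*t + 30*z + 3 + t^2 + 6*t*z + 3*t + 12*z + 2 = t^2 + 7*t + z*(6*t + 42)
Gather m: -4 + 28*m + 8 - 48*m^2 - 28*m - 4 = -48*m^2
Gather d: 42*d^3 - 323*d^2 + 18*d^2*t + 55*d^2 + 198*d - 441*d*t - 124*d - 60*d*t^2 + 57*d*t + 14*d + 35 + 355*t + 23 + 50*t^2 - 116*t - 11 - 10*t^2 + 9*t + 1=42*d^3 + d^2*(18*t - 268) + d*(-60*t^2 - 384*t + 88) + 40*t^2 + 248*t + 48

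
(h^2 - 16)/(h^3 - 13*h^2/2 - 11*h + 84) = 2*(h + 4)/(2*h^2 - 5*h - 42)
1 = 1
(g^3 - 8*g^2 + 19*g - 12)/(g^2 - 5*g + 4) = g - 3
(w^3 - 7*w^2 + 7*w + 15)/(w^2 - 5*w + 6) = (w^2 - 4*w - 5)/(w - 2)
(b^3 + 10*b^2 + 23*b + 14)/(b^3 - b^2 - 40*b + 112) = (b^2 + 3*b + 2)/(b^2 - 8*b + 16)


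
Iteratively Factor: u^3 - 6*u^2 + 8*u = (u)*(u^2 - 6*u + 8) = u*(u - 2)*(u - 4)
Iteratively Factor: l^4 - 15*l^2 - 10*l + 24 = (l + 2)*(l^3 - 2*l^2 - 11*l + 12) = (l + 2)*(l + 3)*(l^2 - 5*l + 4) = (l - 1)*(l + 2)*(l + 3)*(l - 4)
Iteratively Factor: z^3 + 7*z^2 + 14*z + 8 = (z + 1)*(z^2 + 6*z + 8) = (z + 1)*(z + 4)*(z + 2)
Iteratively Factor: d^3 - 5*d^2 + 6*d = (d)*(d^2 - 5*d + 6) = d*(d - 3)*(d - 2)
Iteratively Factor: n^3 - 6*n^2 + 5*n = (n - 5)*(n^2 - n) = n*(n - 5)*(n - 1)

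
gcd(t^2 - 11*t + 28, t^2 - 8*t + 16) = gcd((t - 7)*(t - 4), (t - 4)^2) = t - 4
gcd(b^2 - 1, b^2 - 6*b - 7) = b + 1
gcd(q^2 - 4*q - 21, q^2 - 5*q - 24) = q + 3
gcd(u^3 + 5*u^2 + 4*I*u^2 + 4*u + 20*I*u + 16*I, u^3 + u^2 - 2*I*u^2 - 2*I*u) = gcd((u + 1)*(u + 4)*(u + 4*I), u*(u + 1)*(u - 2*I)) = u + 1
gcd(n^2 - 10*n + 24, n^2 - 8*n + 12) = n - 6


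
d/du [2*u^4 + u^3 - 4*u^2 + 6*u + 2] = 8*u^3 + 3*u^2 - 8*u + 6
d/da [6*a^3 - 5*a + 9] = 18*a^2 - 5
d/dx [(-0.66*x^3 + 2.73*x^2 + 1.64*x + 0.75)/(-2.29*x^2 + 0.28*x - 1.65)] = (1.5114*x^4 - 0.3696*x^3 + 7.787*x^2 - 5.574*x - 2.916)/(5.2441*x^4 - 1.2824*x^3 + 7.6354*x^2 - 0.924*x + 2.7225)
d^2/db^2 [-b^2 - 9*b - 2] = -2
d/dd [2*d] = 2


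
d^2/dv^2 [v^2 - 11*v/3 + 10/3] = 2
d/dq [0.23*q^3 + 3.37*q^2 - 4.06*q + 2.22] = 0.69*q^2 + 6.74*q - 4.06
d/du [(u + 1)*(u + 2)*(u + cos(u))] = -(u + 1)*(u + 2)*(sin(u) - 1) + (u + 1)*(u + cos(u)) + (u + 2)*(u + cos(u))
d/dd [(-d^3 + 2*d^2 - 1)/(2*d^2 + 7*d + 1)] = (-2*d^4 - 14*d^3 + 11*d^2 + 8*d + 7)/(4*d^4 + 28*d^3 + 53*d^2 + 14*d + 1)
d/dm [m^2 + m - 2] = 2*m + 1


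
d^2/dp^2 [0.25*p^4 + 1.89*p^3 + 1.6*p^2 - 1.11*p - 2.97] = 3.0*p^2 + 11.34*p + 3.2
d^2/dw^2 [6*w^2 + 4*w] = 12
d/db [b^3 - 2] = 3*b^2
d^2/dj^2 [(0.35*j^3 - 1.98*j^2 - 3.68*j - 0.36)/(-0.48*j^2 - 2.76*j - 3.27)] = (-2.22044604925031e-16*j^4 - 7.784064*j^3 - 37.102104*j^2 - 54.25029*j - 19.727028)/(0.110592*j^6 + 1.907712*j^5 + 13.229568*j^4 + 47.017152*j^3 + 90.126432*j^2 + 88.537212*j + 34.965783)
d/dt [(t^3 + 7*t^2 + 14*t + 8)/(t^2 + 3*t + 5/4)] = 4*(4*t^4 + 24*t^3 + 43*t^2 + 6*t - 26)/(16*t^4 + 96*t^3 + 184*t^2 + 120*t + 25)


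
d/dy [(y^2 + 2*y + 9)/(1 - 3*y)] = (-3*y^2 + 2*y + 29)/(9*y^2 - 6*y + 1)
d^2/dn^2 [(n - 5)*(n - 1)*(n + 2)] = 6*n - 8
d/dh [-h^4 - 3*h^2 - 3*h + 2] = -4*h^3 - 6*h - 3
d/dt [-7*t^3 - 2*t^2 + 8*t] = -21*t^2 - 4*t + 8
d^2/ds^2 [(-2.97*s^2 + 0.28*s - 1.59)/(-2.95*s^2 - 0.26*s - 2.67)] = (2.8421709430404e-14*s^4 - 9.42938*s^3 - 57.3373800000001*s^2 + 20.5497*s + 17.902116)/(25.672375*s^6 + 6.78795*s^5 + 70.305285*s^4 + 12.304916*s^3 + 63.632241*s^2 + 5.560542*s + 19.034163)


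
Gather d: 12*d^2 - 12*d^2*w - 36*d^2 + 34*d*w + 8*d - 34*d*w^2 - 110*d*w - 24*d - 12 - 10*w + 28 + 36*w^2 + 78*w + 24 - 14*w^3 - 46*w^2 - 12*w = d^2*(-12*w - 24) + d*(-34*w^2 - 76*w - 16) - 14*w^3 - 10*w^2 + 56*w + 40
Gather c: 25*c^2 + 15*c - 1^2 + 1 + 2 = 25*c^2 + 15*c + 2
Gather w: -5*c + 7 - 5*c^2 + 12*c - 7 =-5*c^2 + 7*c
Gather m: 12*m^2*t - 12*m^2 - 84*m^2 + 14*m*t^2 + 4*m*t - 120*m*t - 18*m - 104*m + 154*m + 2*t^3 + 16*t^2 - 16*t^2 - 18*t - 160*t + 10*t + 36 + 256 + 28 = m^2*(12*t - 96) + m*(14*t^2 - 116*t + 32) + 2*t^3 - 168*t + 320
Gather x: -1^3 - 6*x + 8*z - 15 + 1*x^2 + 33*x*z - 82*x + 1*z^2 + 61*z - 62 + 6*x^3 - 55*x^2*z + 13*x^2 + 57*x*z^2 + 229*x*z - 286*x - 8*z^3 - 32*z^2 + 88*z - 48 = 6*x^3 + x^2*(14 - 55*z) + x*(57*z^2 + 262*z - 374) - 8*z^3 - 31*z^2 + 157*z - 126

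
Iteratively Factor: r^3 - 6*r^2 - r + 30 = (r + 2)*(r^2 - 8*r + 15) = (r - 3)*(r + 2)*(r - 5)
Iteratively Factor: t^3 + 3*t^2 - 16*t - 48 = (t + 3)*(t^2 - 16) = (t - 4)*(t + 3)*(t + 4)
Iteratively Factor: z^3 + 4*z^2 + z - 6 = (z + 3)*(z^2 + z - 2) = (z + 2)*(z + 3)*(z - 1)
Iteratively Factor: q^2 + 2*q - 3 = (q + 3)*(q - 1)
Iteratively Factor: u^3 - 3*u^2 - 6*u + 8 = (u - 1)*(u^2 - 2*u - 8) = (u - 1)*(u + 2)*(u - 4)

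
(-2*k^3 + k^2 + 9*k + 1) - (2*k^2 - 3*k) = -2*k^3 - k^2 + 12*k + 1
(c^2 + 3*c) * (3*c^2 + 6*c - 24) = 3*c^4 + 15*c^3 - 6*c^2 - 72*c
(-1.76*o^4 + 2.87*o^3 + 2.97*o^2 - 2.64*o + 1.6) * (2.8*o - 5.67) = -4.928*o^5 + 18.0152*o^4 - 7.9569*o^3 - 24.2319*o^2 + 19.4488*o - 9.072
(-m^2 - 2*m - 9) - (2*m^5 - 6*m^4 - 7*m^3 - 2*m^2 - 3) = -2*m^5 + 6*m^4 + 7*m^3 + m^2 - 2*m - 6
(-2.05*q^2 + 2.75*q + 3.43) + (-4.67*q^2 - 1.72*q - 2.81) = -6.72*q^2 + 1.03*q + 0.62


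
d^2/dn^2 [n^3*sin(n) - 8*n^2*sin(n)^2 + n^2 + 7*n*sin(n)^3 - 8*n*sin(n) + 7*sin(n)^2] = -n^3*sin(n) + 6*n^2*cos(n) - 16*n^2*cos(2*n) + 35*n*sin(n)/4 - 32*n*sin(2*n) + 63*n*sin(3*n)/4 - 11*cos(n)/2 + 22*cos(2*n) - 21*cos(3*n)/2 - 6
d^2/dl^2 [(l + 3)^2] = 2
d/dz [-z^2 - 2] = -2*z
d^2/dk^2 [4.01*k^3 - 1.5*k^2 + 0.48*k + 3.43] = 24.06*k - 3.0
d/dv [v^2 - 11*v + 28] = 2*v - 11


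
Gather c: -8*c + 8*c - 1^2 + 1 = 0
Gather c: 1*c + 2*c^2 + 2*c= 2*c^2 + 3*c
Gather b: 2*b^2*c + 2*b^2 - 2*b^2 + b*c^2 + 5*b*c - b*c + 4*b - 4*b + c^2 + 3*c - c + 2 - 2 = 2*b^2*c + b*(c^2 + 4*c) + c^2 + 2*c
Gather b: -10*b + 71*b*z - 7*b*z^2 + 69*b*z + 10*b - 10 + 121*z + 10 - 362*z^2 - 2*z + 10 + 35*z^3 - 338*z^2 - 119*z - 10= b*(-7*z^2 + 140*z) + 35*z^3 - 700*z^2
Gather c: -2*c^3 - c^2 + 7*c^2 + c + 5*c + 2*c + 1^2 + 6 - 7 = -2*c^3 + 6*c^2 + 8*c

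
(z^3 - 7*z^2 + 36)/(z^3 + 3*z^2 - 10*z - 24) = (z - 6)/(z + 4)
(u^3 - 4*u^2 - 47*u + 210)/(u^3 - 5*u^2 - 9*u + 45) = (u^2 + u - 42)/(u^2 - 9)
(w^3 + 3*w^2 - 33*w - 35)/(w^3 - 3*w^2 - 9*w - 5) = (w + 7)/(w + 1)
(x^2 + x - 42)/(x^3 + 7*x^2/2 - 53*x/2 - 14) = 2*(x - 6)/(2*x^2 - 7*x - 4)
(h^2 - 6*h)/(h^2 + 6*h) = (h - 6)/(h + 6)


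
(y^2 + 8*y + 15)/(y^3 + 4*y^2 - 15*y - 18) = (y^2 + 8*y + 15)/(y^3 + 4*y^2 - 15*y - 18)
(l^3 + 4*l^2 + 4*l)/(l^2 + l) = (l^2 + 4*l + 4)/(l + 1)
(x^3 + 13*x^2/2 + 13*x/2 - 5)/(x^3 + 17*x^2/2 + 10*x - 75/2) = (2*x^2 + 3*x - 2)/(2*x^2 + 7*x - 15)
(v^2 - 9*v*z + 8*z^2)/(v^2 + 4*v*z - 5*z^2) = (v - 8*z)/(v + 5*z)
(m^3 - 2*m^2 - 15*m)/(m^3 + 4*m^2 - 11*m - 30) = m*(m^2 - 2*m - 15)/(m^3 + 4*m^2 - 11*m - 30)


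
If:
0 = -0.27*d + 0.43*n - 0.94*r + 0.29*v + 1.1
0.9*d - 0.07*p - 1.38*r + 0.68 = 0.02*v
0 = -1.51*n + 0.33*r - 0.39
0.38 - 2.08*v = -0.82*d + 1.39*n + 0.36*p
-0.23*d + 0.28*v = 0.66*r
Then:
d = 1.75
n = 1.00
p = -85.36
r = 5.75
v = 14.98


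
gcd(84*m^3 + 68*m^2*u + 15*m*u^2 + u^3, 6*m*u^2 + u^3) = 6*m + u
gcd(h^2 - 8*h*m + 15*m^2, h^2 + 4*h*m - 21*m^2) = h - 3*m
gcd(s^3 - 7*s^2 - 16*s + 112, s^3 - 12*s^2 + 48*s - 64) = s - 4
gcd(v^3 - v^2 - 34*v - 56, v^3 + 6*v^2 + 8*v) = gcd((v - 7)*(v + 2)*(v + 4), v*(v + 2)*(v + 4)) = v^2 + 6*v + 8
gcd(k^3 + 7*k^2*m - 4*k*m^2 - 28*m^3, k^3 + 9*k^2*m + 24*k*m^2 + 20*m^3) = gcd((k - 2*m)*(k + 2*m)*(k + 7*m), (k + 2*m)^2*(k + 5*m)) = k + 2*m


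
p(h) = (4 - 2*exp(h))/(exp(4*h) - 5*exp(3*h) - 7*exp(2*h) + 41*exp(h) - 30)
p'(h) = (4 - 2*exp(h))*(-4*exp(4*h) + 15*exp(3*h) + 14*exp(2*h) - 41*exp(h))/(exp(4*h) - 5*exp(3*h) - 7*exp(2*h) + 41*exp(h) - 30)^2 - 2*exp(h)/(exp(4*h) - 5*exp(3*h) - 7*exp(2*h) + 41*exp(h) - 30) = (6*exp(2*h) - 12*exp(h) - 26)*exp(h)/(exp(6*h) - 6*exp(5*h) - 17*exp(4*h) + 108*exp(3*h) + 79*exp(2*h) - 390*exp(h) + 225)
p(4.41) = -0.00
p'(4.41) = 0.00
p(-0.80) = -0.23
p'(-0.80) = -0.18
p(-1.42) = -0.17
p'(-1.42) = -0.05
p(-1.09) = -0.19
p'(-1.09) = -0.09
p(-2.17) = -0.15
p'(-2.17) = -0.02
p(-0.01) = -12.56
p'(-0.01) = -1249.98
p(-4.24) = -0.14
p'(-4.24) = -0.00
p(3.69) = -0.00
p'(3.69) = 0.00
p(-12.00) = -0.13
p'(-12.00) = 0.00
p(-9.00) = -0.13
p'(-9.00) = 0.00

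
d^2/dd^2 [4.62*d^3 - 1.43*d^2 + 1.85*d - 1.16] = 27.72*d - 2.86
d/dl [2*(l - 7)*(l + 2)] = 4*l - 10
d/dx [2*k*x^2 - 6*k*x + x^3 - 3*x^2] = 4*k*x - 6*k + 3*x^2 - 6*x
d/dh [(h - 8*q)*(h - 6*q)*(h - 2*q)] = 3*h^2 - 32*h*q + 76*q^2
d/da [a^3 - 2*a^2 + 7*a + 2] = 3*a^2 - 4*a + 7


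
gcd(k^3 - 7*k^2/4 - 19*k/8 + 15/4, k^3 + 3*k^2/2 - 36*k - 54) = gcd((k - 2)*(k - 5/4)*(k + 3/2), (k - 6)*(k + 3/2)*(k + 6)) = k + 3/2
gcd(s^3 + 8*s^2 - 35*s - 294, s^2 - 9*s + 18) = s - 6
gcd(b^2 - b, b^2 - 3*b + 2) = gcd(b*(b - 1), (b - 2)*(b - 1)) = b - 1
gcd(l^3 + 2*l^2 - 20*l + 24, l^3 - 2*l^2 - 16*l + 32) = l - 2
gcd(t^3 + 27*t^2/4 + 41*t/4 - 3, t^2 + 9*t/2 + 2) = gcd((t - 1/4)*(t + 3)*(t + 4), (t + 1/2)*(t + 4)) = t + 4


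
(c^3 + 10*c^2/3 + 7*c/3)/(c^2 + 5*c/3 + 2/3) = c*(3*c + 7)/(3*c + 2)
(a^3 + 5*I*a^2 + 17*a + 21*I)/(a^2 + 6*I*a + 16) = (a^3 + 5*I*a^2 + 17*a + 21*I)/(a^2 + 6*I*a + 16)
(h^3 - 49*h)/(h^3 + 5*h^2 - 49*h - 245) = h/(h + 5)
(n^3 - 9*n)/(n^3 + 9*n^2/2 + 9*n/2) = 2*(n - 3)/(2*n + 3)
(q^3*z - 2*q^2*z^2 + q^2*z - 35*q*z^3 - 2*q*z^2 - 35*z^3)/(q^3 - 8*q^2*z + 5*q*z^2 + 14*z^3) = z*(-q^2 - 5*q*z - q - 5*z)/(-q^2 + q*z + 2*z^2)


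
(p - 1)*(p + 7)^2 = p^3 + 13*p^2 + 35*p - 49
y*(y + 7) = y^2 + 7*y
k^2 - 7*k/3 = k*(k - 7/3)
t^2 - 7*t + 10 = (t - 5)*(t - 2)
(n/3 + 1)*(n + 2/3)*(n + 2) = n^3/3 + 17*n^2/9 + 28*n/9 + 4/3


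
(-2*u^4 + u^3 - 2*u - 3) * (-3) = 6*u^4 - 3*u^3 + 6*u + 9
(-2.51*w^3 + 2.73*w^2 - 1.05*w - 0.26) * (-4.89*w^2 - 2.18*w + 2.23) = 12.2739*w^5 - 7.8779*w^4 - 6.4142*w^3 + 9.6483*w^2 - 1.7747*w - 0.5798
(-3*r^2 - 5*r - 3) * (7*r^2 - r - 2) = -21*r^4 - 32*r^3 - 10*r^2 + 13*r + 6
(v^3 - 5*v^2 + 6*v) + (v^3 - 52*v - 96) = 2*v^3 - 5*v^2 - 46*v - 96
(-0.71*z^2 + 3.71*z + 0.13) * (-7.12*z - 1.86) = 5.0552*z^3 - 25.0946*z^2 - 7.8262*z - 0.2418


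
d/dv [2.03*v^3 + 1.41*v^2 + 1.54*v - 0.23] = 6.09*v^2 + 2.82*v + 1.54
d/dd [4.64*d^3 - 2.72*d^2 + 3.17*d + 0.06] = 13.92*d^2 - 5.44*d + 3.17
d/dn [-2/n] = 2/n^2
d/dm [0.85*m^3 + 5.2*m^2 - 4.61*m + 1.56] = 2.55*m^2 + 10.4*m - 4.61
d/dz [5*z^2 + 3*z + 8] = 10*z + 3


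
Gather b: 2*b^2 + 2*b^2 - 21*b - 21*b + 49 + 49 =4*b^2 - 42*b + 98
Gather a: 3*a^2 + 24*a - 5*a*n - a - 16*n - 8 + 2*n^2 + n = 3*a^2 + a*(23 - 5*n) + 2*n^2 - 15*n - 8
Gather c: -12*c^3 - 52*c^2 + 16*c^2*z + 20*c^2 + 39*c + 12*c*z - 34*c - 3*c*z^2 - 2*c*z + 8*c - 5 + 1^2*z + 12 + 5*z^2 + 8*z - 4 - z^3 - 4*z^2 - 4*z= -12*c^3 + c^2*(16*z - 32) + c*(-3*z^2 + 10*z + 13) - z^3 + z^2 + 5*z + 3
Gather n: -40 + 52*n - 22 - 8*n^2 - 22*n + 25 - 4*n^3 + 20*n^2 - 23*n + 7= -4*n^3 + 12*n^2 + 7*n - 30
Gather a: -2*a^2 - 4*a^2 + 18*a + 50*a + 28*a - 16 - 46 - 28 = -6*a^2 + 96*a - 90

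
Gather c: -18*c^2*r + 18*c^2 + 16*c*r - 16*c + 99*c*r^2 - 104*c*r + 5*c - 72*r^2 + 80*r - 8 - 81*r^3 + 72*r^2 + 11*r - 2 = c^2*(18 - 18*r) + c*(99*r^2 - 88*r - 11) - 81*r^3 + 91*r - 10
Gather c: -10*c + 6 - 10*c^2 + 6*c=-10*c^2 - 4*c + 6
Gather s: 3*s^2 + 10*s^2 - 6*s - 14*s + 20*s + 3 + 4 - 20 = 13*s^2 - 13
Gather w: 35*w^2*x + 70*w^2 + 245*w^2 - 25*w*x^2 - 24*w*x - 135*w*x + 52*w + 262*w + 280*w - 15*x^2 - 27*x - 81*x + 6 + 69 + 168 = w^2*(35*x + 315) + w*(-25*x^2 - 159*x + 594) - 15*x^2 - 108*x + 243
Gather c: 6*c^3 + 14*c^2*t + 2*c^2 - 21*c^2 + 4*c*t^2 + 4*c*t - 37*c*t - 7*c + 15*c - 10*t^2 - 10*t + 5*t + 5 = 6*c^3 + c^2*(14*t - 19) + c*(4*t^2 - 33*t + 8) - 10*t^2 - 5*t + 5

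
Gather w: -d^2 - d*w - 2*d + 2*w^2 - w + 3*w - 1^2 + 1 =-d^2 - 2*d + 2*w^2 + w*(2 - d)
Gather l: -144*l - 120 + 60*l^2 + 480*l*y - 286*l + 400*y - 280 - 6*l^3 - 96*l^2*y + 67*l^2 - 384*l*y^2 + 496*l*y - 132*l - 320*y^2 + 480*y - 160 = -6*l^3 + l^2*(127 - 96*y) + l*(-384*y^2 + 976*y - 562) - 320*y^2 + 880*y - 560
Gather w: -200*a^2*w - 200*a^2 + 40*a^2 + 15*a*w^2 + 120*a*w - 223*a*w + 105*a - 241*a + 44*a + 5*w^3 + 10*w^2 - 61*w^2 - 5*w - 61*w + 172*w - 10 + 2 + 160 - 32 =-160*a^2 - 92*a + 5*w^3 + w^2*(15*a - 51) + w*(-200*a^2 - 103*a + 106) + 120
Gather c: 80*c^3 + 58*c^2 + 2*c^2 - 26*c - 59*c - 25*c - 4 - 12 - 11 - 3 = 80*c^3 + 60*c^2 - 110*c - 30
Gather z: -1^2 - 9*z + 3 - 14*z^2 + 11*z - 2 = -14*z^2 + 2*z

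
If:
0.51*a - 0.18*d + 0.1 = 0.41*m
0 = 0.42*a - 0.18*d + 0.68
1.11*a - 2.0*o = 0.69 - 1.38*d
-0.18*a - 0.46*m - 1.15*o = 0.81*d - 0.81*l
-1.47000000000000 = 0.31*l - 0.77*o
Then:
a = -14.11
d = -29.14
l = -74.98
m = -4.51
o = -28.28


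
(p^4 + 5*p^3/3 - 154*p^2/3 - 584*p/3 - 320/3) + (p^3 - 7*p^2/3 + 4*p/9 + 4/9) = p^4 + 8*p^3/3 - 161*p^2/3 - 1748*p/9 - 956/9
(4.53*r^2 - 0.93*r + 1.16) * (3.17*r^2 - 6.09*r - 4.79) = 14.3601*r^4 - 30.5358*r^3 - 12.3578*r^2 - 2.6097*r - 5.5564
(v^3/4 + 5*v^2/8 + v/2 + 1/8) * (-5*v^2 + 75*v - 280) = -5*v^5/4 + 125*v^4/8 - 205*v^3/8 - 1105*v^2/8 - 1045*v/8 - 35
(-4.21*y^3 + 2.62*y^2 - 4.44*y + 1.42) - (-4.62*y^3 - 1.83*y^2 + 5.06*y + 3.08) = 0.41*y^3 + 4.45*y^2 - 9.5*y - 1.66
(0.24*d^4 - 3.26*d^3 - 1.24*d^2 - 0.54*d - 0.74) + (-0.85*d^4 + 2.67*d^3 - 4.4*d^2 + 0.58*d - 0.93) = -0.61*d^4 - 0.59*d^3 - 5.64*d^2 + 0.0399999999999999*d - 1.67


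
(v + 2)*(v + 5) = v^2 + 7*v + 10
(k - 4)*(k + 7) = k^2 + 3*k - 28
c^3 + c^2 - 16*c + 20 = (c - 2)^2*(c + 5)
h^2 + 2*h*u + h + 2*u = (h + 1)*(h + 2*u)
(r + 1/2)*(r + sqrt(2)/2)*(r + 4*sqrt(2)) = r^3 + r^2/2 + 9*sqrt(2)*r^2/2 + 9*sqrt(2)*r/4 + 4*r + 2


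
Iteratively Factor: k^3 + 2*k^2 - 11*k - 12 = (k + 4)*(k^2 - 2*k - 3) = (k + 1)*(k + 4)*(k - 3)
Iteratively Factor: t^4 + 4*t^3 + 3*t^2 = (t + 1)*(t^3 + 3*t^2) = (t + 1)*(t + 3)*(t^2) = t*(t + 1)*(t + 3)*(t)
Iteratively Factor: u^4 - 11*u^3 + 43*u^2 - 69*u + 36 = (u - 3)*(u^3 - 8*u^2 + 19*u - 12) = (u - 4)*(u - 3)*(u^2 - 4*u + 3) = (u - 4)*(u - 3)^2*(u - 1)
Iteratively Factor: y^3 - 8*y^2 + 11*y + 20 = (y + 1)*(y^2 - 9*y + 20) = (y - 4)*(y + 1)*(y - 5)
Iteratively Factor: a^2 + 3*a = (a + 3)*(a)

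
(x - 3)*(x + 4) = x^2 + x - 12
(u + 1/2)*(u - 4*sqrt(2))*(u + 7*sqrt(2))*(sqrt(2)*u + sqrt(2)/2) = sqrt(2)*u^4 + sqrt(2)*u^3 + 6*u^3 - 223*sqrt(2)*u^2/4 + 6*u^2 - 56*sqrt(2)*u + 3*u/2 - 14*sqrt(2)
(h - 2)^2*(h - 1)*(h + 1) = h^4 - 4*h^3 + 3*h^2 + 4*h - 4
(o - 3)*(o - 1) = o^2 - 4*o + 3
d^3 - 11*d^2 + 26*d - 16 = (d - 8)*(d - 2)*(d - 1)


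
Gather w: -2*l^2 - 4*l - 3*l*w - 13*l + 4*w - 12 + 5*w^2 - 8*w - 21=-2*l^2 - 17*l + 5*w^2 + w*(-3*l - 4) - 33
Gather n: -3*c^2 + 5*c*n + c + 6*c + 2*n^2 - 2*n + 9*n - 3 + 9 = -3*c^2 + 7*c + 2*n^2 + n*(5*c + 7) + 6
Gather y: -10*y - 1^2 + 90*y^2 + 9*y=90*y^2 - y - 1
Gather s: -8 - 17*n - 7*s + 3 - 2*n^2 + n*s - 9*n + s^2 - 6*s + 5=-2*n^2 - 26*n + s^2 + s*(n - 13)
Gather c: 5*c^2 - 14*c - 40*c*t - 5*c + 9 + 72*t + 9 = 5*c^2 + c*(-40*t - 19) + 72*t + 18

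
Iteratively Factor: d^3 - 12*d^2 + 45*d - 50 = (d - 5)*(d^2 - 7*d + 10) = (d - 5)^2*(d - 2)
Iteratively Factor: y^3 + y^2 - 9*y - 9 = (y + 3)*(y^2 - 2*y - 3) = (y + 1)*(y + 3)*(y - 3)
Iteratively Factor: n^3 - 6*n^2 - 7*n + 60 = (n + 3)*(n^2 - 9*n + 20) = (n - 4)*(n + 3)*(n - 5)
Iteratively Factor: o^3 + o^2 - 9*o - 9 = (o + 3)*(o^2 - 2*o - 3) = (o - 3)*(o + 3)*(o + 1)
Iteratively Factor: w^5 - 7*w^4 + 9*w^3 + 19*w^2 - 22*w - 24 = (w - 2)*(w^4 - 5*w^3 - w^2 + 17*w + 12) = (w - 2)*(w + 1)*(w^3 - 6*w^2 + 5*w + 12) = (w - 4)*(w - 2)*(w + 1)*(w^2 - 2*w - 3) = (w - 4)*(w - 3)*(w - 2)*(w + 1)*(w + 1)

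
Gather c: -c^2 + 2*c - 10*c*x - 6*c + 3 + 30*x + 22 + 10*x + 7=-c^2 + c*(-10*x - 4) + 40*x + 32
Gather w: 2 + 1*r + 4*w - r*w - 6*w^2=r - 6*w^2 + w*(4 - r) + 2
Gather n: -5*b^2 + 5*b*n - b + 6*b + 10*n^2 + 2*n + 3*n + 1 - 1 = -5*b^2 + 5*b + 10*n^2 + n*(5*b + 5)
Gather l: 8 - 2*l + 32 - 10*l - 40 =-12*l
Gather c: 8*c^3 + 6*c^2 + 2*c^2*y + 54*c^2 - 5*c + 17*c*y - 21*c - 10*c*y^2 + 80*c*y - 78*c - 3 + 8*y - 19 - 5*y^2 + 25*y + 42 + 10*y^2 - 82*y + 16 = 8*c^3 + c^2*(2*y + 60) + c*(-10*y^2 + 97*y - 104) + 5*y^2 - 49*y + 36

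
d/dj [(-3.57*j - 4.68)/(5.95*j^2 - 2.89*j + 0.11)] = (21.2415*j^2 + 55.692*j - 13.9179)/(35.4025*j^4 - 34.391*j^3 + 9.6611*j^2 - 0.6358*j + 0.0121)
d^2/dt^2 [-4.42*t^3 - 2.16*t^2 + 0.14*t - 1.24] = -26.52*t - 4.32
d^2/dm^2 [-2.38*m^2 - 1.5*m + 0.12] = -4.76000000000000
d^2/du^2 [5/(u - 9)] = 10/(u - 9)^3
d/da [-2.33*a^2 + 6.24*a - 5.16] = 6.24 - 4.66*a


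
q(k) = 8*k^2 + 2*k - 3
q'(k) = 16*k + 2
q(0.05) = -2.88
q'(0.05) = 2.80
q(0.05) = -2.88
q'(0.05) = 2.80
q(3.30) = 90.72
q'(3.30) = 54.80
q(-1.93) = 22.94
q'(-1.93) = -28.88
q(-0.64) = -1.00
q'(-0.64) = -8.24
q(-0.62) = -1.16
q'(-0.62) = -7.92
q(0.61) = 1.20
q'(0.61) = 11.76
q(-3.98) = 115.76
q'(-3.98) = -61.68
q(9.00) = 663.00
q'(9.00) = 146.00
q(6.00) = 297.00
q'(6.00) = 98.00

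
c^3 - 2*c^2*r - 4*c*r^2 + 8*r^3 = (c - 2*r)^2*(c + 2*r)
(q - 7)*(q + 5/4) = q^2 - 23*q/4 - 35/4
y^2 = y^2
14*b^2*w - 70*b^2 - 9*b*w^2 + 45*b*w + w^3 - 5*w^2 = (-7*b + w)*(-2*b + w)*(w - 5)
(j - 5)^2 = j^2 - 10*j + 25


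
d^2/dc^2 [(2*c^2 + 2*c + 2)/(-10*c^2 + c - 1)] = 4*(-110*c^3 - 270*c^2 + 60*c + 7)/(1000*c^6 - 300*c^5 + 330*c^4 - 61*c^3 + 33*c^2 - 3*c + 1)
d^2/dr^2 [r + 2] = 0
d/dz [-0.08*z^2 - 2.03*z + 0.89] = -0.16*z - 2.03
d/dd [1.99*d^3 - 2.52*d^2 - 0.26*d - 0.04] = 5.97*d^2 - 5.04*d - 0.26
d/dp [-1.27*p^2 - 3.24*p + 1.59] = -2.54*p - 3.24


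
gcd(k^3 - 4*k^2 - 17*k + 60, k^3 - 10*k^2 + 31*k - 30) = k^2 - 8*k + 15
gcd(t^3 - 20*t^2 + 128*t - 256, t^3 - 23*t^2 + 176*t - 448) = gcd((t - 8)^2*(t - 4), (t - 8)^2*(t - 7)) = t^2 - 16*t + 64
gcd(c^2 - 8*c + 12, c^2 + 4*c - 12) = c - 2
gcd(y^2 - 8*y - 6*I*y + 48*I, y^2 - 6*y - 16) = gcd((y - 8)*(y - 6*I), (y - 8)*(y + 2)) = y - 8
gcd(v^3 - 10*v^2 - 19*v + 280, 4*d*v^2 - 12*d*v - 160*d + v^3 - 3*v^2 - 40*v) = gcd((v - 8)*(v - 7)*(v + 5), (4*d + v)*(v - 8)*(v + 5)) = v^2 - 3*v - 40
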